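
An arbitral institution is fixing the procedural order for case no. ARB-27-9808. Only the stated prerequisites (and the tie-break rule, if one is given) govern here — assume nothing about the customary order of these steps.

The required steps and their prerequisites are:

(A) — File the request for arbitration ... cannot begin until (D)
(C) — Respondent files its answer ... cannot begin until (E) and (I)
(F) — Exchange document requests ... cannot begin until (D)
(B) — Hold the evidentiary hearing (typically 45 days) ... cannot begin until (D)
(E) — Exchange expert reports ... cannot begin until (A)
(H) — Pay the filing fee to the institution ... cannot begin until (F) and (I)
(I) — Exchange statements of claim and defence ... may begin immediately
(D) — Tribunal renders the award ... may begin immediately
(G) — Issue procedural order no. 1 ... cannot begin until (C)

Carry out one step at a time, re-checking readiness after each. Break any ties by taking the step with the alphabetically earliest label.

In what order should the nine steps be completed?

Nothing is required for (D) and (I). (D) has the earlier label → (D) first.
(A), (B) and (F) now also ready, so the ready set is {(A), (B), (F), (I)}; (A) has the earlier label → (A).
Ready: (B), (E), (F) and (I). (B) has the earlier label → (B).
(E), (F) and (I) are all available; (E) has the earlier label → (E).
(F) and (I) are both available; (F) has the earlier label → (F).
(I) is the only step now ready → (I).
Now (C) and (H) have their prerequisites met. (C) has the earlier label, so (C) next.
(G) now also ready, so the ready set is {(G), (H)}; (G) has the earlier label → (G).
Next only (H) has its prerequisites met → (H).

(D), (A), (B), (E), (F), (I), (C), (G), (H)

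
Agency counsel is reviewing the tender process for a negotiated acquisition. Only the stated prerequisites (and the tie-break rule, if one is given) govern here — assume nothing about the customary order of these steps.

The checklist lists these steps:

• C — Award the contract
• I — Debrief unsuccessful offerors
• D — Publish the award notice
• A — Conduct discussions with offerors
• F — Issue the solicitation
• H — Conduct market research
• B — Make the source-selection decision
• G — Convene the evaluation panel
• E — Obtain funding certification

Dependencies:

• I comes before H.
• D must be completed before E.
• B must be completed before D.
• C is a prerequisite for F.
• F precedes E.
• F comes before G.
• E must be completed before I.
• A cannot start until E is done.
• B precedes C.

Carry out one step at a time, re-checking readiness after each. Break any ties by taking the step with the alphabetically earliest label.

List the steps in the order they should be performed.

Only B has no prerequisites, so it is first.
Now C and D have their prerequisites met. C has the earlier label, so C next.
F now also ready, so the ready set is {D, F}; D has the earlier label → D.
F is the only step now ready → F.
E and G are both available; E has the earlier label → E.
Ready: A, G and I. A has the earlier label → A.
Ready: G and I. G has the earlier label → G.
I needed E, now all done → I.
Next only H has its prerequisites met → H.

B C D F E A G I H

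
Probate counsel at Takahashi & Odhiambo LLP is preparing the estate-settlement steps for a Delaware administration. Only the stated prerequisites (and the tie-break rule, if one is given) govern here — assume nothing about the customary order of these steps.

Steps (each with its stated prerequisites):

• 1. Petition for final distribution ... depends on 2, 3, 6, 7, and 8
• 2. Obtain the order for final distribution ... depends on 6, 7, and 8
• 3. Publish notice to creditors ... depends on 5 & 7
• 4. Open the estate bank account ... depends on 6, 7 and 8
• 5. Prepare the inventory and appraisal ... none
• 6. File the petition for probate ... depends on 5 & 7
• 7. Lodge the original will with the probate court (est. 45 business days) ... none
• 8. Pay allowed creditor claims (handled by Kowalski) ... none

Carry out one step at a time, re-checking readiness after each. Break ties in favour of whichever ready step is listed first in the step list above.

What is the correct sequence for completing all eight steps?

Nothing is required for 5, 7 and 8. 5 is listed earlier → 5 first.
7 and 8 are both available; 7 is listed earlier → 7.
3 and 6 now also ready, so the ready set is {3, 6, 8}; 3 is listed earlier → 3.
Ready: 6 and 8. 6 is listed earlier → 6.
Next only 8 has its prerequisites met → 8.
Ready: 2 and 4. 2 is listed earlier → 2.
Ready: 1 and 4. 1 is listed earlier → 1.
4 needed 6, 7 and 8, now all done → 4.

5 7 3 6 8 2 1 4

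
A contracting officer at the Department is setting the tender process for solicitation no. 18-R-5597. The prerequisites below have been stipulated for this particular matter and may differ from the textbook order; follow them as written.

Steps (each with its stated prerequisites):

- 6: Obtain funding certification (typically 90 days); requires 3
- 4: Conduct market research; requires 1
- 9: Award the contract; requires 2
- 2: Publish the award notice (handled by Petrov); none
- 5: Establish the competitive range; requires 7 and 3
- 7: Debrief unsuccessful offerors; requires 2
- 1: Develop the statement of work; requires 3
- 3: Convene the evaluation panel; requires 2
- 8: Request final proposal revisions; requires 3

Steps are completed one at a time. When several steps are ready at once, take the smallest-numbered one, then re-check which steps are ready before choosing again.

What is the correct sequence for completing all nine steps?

2 → 3 → 1 → 4 → 6 → 7 → 5 → 8 → 9

2 is the only step with nothing outstanding, so it goes first.
3, 7 and 9 are all available; 3 has the earlier label → 3.
1, 6 and 8 now also ready, so the ready set is {1, 6, 7, 8, 9}; 1 has the earlier label → 1.
4, 6, 7, 8 and 9 are all available; 4 has the earlier label → 4.
Now 6, 7, 8 and 9 have their prerequisites met. 6 has the earlier label, so 6 next.
Now 7, 8 and 9 have their prerequisites met. 7 has the earlier label, so 7 next.
5 now also ready, so the ready set is {5, 8, 9}; 5 has the earlier label → 5.
Ready: 8 and 9. 8 has the earlier label → 8.
9 needed 2, now all done → 9.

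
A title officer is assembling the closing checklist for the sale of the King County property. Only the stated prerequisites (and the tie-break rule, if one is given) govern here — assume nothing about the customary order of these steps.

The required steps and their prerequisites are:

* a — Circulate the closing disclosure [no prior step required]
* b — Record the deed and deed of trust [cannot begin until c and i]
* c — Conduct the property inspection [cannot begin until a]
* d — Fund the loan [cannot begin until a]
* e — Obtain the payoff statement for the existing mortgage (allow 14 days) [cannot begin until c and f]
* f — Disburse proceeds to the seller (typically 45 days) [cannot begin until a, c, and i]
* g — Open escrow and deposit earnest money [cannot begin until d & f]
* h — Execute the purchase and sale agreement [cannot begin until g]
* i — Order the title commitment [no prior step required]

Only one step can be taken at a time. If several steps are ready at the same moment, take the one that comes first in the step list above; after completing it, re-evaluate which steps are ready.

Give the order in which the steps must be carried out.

a, c, d, i, b, f, e, g, h

a and i have no prerequisites; a is listed earlier, so a is first.
c and d now also ready, so the ready set is {c, d, i}; c is listed earlier → c.
d and i are both available; d is listed earlier → d.
That leaves i as the only ready step → i.
b and f are both available; b is listed earlier → b.
Next only f has its prerequisites met → f.
e and g are both available; e is listed earlier → e.
g needed d and f, now all done → g.
h needed g, now all done → h.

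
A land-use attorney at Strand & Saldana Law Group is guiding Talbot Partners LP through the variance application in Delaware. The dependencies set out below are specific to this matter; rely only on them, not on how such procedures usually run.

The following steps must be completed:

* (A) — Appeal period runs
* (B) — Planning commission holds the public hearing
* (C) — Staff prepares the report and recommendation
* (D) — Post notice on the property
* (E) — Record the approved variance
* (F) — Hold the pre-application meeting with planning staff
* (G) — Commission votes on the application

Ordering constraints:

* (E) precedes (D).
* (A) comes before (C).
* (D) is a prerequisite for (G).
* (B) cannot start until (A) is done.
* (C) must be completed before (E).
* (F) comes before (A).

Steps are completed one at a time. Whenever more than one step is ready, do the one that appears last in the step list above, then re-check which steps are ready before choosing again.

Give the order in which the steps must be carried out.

(F) → (A) → (C) → (E) → (D) → (G) → (B)

(F) has no prerequisites → (F) first.
Next only (A) has its prerequisites met → (A).
(C) and (B) are both available; (C) is listed later → (C).
(E) and (B) are both available; (E) is listed later → (E).
(D) now also ready, so the ready set is {(D), (B)}; (D) is listed later → (D).
(G) and (B) are both available; (G) is listed later → (G).
(B) is the only step now ready → (B).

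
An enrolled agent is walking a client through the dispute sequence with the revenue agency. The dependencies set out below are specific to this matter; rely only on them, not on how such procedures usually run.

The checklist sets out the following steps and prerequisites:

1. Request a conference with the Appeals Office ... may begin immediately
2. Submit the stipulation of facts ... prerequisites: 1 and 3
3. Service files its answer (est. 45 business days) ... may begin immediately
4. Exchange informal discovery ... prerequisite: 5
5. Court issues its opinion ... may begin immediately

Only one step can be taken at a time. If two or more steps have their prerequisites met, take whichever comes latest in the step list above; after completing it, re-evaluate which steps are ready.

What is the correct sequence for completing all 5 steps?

5, 4, 3, 1, 2

5, 3 and 1 have no prerequisites; 5 is listed later, so 5 is first.
Ready: 4, 3 and 1. 4 is listed later → 4.
Now 3 and 1 have their prerequisites met. 3 is listed later, so 3 next.
Next only 1 has its prerequisites met → 1.
2 needed 3 and 1, now all done → 2.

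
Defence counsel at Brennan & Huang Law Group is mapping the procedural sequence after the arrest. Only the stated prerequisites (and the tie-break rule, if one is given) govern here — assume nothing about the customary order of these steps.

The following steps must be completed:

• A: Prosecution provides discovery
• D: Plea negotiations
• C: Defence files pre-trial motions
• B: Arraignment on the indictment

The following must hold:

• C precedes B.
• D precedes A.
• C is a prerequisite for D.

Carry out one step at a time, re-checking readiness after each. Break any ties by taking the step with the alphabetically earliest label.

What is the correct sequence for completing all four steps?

C has no prerequisites → C first.
B and D are both available; B has the earlier label → B.
Next only D has its prerequisites met → D.
A needed D, now all done → A.

C, B, D, A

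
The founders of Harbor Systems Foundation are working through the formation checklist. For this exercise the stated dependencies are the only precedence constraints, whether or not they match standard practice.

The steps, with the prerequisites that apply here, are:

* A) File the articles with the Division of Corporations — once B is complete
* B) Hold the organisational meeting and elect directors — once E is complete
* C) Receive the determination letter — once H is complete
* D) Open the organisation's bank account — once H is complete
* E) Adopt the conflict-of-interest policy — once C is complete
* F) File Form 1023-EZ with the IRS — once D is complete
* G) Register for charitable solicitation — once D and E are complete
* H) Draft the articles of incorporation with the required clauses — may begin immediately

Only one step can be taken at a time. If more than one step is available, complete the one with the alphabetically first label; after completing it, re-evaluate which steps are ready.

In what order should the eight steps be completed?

H has no prerequisites → H first.
Now C and D have their prerequisites met. C has the earlier label, so C next.
Now D and E have their prerequisites met. D has the earlier label, so D next.
Ready: E and F. E has the earlier label → E.
B, F and G are all available; B has the earlier label → B.
Ready: A, F and G. A has the earlier label → A.
F and G are both available; F has the earlier label → F.
G needed D and E, now all done → G.

H, C, D, E, B, A, F, G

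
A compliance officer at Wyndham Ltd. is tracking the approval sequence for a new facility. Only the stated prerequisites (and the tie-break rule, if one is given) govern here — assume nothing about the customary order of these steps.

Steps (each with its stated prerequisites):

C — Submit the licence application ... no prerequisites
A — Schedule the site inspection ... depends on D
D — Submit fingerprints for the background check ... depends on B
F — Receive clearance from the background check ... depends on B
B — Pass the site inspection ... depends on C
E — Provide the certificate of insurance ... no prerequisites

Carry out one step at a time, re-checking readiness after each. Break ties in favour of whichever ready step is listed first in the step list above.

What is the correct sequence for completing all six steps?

C → B → D → A → F → E

Nothing is required for C and E. C is listed earlier → C first.
B now also ready, so the ready set is {B, E}; B is listed earlier → B.
D and F now also ready, so the ready set is {D, F, E}; D is listed earlier → D.
Now A, F and E have their prerequisites met. A is listed earlier, so A next.
Now F and E have their prerequisites met. F is listed earlier, so F next.
Next only E has its prerequisites met → E.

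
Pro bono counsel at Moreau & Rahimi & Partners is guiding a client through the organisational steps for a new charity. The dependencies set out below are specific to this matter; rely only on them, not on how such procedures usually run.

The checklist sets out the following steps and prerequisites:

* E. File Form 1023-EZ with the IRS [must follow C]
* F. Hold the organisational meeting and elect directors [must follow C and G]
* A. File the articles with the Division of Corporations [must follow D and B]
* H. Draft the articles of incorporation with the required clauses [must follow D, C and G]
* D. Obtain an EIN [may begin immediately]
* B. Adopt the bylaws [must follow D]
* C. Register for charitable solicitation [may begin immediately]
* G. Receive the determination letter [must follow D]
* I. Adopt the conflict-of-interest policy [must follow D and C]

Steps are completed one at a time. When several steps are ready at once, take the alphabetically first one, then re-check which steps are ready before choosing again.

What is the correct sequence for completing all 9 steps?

Nothing is required for C and D. C has the earlier label → C first.
E now also ready, so the ready set is {D, E}; D has the earlier label → D.
Ready: B, E, G and I. B has the earlier label → B.
Now A, E, G and I have their prerequisites met. A has the earlier label, so A next.
Now E, G and I have their prerequisites met. E has the earlier label, so E next.
Now G and I have their prerequisites met. G has the earlier label, so G next.
F and H now also ready, so the ready set is {F, H, I}; F has the earlier label → F.
Ready: H and I. H has the earlier label → H.
That leaves I as the only ready step → I.

C, D, B, A, E, G, F, H, I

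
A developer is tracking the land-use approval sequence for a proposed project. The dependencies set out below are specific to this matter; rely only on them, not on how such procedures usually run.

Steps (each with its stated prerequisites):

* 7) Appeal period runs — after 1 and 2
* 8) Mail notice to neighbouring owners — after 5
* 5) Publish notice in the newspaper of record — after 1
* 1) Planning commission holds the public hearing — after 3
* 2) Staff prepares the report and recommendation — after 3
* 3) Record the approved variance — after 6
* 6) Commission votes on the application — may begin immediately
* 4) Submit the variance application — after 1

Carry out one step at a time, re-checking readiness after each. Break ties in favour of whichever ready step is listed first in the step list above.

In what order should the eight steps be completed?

6 3 1 5 8 2 7 4

Only 6 has no prerequisites, so it is first.
3 is the only step now ready → 3.
1 and 2 are both available; 1 is listed earlier → 1.
5, 2 and 4 are all available; 5 is listed earlier → 5.
Ready: 8, 2 and 4. 8 is listed earlier → 8.
Now 2 and 4 have their prerequisites met. 2 is listed earlier, so 2 next.
Now 7 and 4 have their prerequisites met. 7 is listed earlier, so 7 next.
4 needed 1, now all done → 4.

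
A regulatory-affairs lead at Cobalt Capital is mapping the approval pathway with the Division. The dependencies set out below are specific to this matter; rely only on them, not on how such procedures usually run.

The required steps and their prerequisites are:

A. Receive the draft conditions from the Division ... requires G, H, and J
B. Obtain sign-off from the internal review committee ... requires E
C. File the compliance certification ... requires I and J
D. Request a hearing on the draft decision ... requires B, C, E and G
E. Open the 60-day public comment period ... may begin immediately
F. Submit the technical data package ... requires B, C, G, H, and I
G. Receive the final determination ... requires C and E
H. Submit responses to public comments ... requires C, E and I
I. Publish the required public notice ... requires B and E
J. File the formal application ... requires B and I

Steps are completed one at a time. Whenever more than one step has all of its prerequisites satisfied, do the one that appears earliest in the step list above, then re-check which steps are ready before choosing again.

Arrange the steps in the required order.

E has no prerequisites → E first.
B needed E, now all done → B.
I is the only step now ready → I.
That leaves J as the only ready step → J.
C needed I and J, now all done → C.
Ready: G and H. G is listed earlier → G.
Now D and H have their prerequisites met. D is listed earlier, so D next.
H needed C, E and I, now all done → H.
Ready: A and F. A is listed earlier → A.
F needed B, C, G, H and I, now all done → F.

E → B → I → J → C → G → D → H → A → F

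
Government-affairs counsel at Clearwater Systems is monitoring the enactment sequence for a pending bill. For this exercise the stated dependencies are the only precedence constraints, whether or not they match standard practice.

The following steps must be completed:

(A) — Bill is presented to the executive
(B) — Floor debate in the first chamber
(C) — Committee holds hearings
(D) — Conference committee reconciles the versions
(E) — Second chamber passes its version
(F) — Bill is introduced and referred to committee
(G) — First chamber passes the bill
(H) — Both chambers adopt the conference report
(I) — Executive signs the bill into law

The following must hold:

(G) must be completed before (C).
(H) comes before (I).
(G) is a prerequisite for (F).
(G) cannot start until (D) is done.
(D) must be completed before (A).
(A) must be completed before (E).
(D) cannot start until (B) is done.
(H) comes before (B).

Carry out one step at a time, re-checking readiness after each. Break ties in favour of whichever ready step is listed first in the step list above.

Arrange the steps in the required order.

(H), (B), (D), (A), (E), (G), (C), (F), (I)

(H) is the only step with nothing outstanding, so it goes first.
(B) and (I) are both available; (B) is listed earlier → (B).
(D) now also ready, so the ready set is {(D), (I)}; (D) is listed earlier → (D).
(A), (G) and (I) are all available; (A) is listed earlier → (A).
(E), (G) and (I) are all available; (E) is listed earlier → (E).
Ready: (G) and (I). (G) is listed earlier → (G).
Now (C), (F) and (I) have their prerequisites met. (C) is listed earlier, so (C) next.
(F) and (I) are both available; (F) is listed earlier → (F).
(I) needed (H), now all done → (I).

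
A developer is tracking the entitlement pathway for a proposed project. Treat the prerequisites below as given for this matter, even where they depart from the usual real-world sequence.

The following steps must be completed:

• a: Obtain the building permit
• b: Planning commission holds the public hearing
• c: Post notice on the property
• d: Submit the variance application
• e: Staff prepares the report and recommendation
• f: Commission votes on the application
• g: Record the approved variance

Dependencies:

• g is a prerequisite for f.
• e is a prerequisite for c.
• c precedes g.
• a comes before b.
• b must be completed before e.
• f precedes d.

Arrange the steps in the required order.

a, b, e, c, g, f, d

a is the only step with nothing outstanding, so it goes first.
b is the only step now ready → b.
That leaves e as the only ready step → e.
c needed e, now all done → c.
That leaves g as the only ready step → g.
f needed g, now all done → f.
d needed f, now all done → d.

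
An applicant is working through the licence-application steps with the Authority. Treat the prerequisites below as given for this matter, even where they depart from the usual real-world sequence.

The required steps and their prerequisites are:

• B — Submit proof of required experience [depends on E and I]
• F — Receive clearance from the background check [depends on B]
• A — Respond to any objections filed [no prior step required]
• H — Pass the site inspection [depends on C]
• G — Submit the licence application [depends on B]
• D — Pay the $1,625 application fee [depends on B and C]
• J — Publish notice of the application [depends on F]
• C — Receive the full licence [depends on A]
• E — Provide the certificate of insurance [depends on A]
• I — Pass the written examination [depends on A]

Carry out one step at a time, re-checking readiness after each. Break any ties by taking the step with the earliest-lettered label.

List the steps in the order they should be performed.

A, C, E, H, I, B, D, F, G, J

Only A has no prerequisites, so it is first.
Ready: C, E and I. C has the earlier label → C.
H now also ready, so the ready set is {E, H, I}; E has the earlier label → E.
Ready: H and I. H has the earlier label → H.
I needed A, now all done → I.
That leaves B as the only ready step → B.
D, F and G are all available; D has the earlier label → D.
Ready: F and G. F has the earlier label → F.
G and J are both available; G has the earlier label → G.
J needed F, now all done → J.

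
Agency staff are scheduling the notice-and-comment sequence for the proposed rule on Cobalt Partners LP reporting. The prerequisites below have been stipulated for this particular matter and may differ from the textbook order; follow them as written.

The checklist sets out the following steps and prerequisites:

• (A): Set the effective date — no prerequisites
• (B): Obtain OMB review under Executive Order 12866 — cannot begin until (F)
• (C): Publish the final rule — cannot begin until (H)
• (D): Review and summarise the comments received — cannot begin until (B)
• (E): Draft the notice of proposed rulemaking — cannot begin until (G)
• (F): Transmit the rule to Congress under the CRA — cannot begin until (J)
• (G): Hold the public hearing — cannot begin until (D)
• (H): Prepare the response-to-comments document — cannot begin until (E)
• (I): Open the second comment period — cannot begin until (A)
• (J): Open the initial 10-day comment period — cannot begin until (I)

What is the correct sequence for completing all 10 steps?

(A) (I) (J) (F) (B) (D) (G) (E) (H) (C)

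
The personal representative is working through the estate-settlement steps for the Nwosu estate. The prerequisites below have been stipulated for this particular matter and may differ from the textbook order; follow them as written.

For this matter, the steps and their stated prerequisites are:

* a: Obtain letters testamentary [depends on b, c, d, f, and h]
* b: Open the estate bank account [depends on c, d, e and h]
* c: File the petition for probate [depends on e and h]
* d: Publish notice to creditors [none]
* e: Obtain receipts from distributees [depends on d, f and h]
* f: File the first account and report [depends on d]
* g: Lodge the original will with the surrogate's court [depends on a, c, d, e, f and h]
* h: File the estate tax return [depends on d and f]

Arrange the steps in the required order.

d f h e c b a g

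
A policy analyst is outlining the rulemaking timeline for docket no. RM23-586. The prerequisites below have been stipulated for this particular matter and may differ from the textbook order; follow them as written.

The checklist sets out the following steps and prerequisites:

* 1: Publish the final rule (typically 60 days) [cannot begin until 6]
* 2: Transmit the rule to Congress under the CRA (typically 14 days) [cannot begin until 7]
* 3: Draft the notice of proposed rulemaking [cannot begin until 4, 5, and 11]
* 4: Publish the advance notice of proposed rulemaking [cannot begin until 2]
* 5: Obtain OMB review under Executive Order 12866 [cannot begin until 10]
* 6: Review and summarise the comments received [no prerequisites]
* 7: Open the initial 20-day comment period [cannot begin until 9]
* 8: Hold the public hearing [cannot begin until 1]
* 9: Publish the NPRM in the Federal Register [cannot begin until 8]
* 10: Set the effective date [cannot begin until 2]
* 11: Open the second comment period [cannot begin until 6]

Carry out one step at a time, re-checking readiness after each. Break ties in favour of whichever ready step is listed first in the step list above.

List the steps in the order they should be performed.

Only 6 has no prerequisites, so it is first.
Now 1 and 11 have their prerequisites met. 1 is listed earlier, so 1 next.
Ready: 8 and 11. 8 is listed earlier → 8.
9 now also ready, so the ready set is {9, 11}; 9 is listed earlier → 9.
Now 7 and 11 have their prerequisites met. 7 is listed earlier, so 7 next.
2 now also ready, so the ready set is {2, 11}; 2 is listed earlier → 2.
Now 4, 10 and 11 have their prerequisites met. 4 is listed earlier, so 4 next.
Now 10 and 11 have their prerequisites met. 10 is listed earlier, so 10 next.
Now 5 and 11 have their prerequisites met. 5 is listed earlier, so 5 next.
That leaves 11 as the only ready step → 11.
That leaves 3 as the only ready step → 3.

6 → 1 → 8 → 9 → 7 → 2 → 4 → 10 → 5 → 11 → 3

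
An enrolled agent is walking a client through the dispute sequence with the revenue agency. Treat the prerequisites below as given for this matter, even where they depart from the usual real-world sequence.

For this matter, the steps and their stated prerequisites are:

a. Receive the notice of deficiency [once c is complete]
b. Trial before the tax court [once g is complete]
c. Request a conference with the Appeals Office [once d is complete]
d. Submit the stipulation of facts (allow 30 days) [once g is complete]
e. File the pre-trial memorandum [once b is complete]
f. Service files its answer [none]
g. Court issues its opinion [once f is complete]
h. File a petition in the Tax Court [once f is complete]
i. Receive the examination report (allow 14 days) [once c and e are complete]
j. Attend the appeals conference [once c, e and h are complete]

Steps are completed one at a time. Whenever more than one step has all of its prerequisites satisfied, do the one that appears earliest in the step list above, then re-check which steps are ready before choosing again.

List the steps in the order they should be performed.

f has no prerequisites → f first.
Now g and h have their prerequisites met. g is listed earlier, so g next.
b, d and h are all available; b is listed earlier → b.
e now also ready, so the ready set is {d, e, h}; d is listed earlier → d.
c, e and h are all available; c is listed earlier → c.
a now also ready, so the ready set is {a, e, h}; a is listed earlier → a.
Now e and h have their prerequisites met. e is listed earlier, so e next.
i now also ready, so the ready set is {h, i}; h is listed earlier → h.
Ready: i and j. i is listed earlier → i.
j is the only step now ready → j.

f, g, b, d, c, a, e, h, i, j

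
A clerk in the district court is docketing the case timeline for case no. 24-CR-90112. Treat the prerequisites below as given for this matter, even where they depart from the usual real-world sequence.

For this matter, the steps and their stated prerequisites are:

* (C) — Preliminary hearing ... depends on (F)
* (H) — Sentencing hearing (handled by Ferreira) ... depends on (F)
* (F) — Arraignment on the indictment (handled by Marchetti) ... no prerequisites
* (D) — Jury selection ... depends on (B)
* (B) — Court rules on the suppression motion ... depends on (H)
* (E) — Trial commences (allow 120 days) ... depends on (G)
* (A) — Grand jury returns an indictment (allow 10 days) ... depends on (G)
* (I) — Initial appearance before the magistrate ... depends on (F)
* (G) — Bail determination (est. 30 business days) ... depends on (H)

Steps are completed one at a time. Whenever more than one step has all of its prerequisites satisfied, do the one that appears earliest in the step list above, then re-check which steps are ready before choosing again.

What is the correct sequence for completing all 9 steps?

(F) is the only step with nothing outstanding, so it goes first.
Now (C), (H) and (I) have their prerequisites met. (C) is listed earlier, so (C) next.
(H) and (I) are both available; (H) is listed earlier → (H).
Ready: (B), (I) and (G). (B) is listed earlier → (B).
Ready: (D), (I) and (G). (D) is listed earlier → (D).
Now (I) and (G) have their prerequisites met. (I) is listed earlier, so (I) next.
(G) is the only step now ready → (G).
(E) and (A) are both available; (E) is listed earlier → (E).
(A) needed (G), now all done → (A).

(F), (C), (H), (B), (D), (I), (G), (E), (A)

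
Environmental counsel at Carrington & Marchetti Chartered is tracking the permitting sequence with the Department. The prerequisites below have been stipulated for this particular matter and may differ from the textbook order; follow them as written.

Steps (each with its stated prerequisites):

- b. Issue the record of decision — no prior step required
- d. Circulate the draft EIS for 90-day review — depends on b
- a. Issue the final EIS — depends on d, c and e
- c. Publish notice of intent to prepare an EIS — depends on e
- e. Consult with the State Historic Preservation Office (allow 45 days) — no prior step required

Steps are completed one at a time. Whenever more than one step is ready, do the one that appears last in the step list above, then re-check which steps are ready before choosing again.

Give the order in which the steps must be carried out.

Nothing is required for e and b. e is listed later → e first.
c now also ready, so the ready set is {c, b}; c is listed later → c.
Next only b has its prerequisites met → b.
Next only d has its prerequisites met → d.
a needed e, c and d, now all done → a.

e, c, b, d, a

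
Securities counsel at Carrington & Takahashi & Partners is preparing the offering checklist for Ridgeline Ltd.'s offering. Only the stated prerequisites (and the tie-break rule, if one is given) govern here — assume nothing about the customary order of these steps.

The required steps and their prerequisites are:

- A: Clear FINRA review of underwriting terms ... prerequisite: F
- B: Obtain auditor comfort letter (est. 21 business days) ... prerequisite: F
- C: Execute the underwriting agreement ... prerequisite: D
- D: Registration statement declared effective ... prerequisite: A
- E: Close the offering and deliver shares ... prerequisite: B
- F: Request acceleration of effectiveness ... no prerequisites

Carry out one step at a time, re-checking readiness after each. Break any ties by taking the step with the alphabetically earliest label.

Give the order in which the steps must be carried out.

F → A → B → D → C → E

Only F has no prerequisites, so it is first.
Now A and B have their prerequisites met. A has the earlier label, so A next.
D now also ready, so the ready set is {B, D}; B has the earlier label → B.
E now also ready, so the ready set is {D, E}; D has the earlier label → D.
C now also ready, so the ready set is {C, E}; C has the earlier label → C.
E needed B, now all done → E.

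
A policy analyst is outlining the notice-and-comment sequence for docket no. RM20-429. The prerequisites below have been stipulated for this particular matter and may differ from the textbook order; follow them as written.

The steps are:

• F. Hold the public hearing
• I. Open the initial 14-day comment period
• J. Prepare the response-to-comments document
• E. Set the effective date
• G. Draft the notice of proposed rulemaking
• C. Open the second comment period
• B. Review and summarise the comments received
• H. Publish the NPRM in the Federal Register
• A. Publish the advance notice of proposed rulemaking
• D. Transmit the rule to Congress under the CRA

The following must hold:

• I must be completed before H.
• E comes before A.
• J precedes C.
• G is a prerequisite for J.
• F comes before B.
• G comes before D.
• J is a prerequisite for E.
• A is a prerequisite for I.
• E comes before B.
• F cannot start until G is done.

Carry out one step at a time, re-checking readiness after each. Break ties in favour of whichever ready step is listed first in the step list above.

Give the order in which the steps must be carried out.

Only G has no prerequisites, so it is first.
F, J and D are all available; F is listed earlier → F.
Now J and D have their prerequisites met. J is listed earlier, so J next.
E, C and D are all available; E is listed earlier → E.
Ready: C, B, A and D. C is listed earlier → C.
Now B, A and D have their prerequisites met. B is listed earlier, so B next.
A and D are both available; A is listed earlier → A.
I now also ready, so the ready set is {I, D}; I is listed earlier → I.
H now also ready, so the ready set is {H, D}; H is listed earlier → H.
Next only D has its prerequisites met → D.

G, F, J, E, C, B, A, I, H, D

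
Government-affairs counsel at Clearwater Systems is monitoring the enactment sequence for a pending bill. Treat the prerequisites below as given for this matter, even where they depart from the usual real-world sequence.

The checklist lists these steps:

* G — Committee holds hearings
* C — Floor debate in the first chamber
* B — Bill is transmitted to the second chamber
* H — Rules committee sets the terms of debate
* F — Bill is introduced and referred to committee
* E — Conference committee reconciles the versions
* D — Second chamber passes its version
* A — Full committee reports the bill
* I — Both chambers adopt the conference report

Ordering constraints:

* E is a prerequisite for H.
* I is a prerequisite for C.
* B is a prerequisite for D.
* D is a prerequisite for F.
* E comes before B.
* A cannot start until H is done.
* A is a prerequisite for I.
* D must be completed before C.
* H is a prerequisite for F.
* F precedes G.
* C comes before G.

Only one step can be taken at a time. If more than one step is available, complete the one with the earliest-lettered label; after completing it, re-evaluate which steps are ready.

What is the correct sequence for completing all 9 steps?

E → B → D → H → A → F → I → C → G

E has no prerequisites → E first.
B and H are both available; B has the earlier label → B.
D now also ready, so the ready set is {D, H}; D has the earlier label → D.
That leaves H as the only ready step → H.
Now A and F have their prerequisites met. A has the earlier label, so A next.
I now also ready, so the ready set is {F, I}; F has the earlier label → F.
I is the only step now ready → I.
C is the only step now ready → C.
G is the only step now ready → G.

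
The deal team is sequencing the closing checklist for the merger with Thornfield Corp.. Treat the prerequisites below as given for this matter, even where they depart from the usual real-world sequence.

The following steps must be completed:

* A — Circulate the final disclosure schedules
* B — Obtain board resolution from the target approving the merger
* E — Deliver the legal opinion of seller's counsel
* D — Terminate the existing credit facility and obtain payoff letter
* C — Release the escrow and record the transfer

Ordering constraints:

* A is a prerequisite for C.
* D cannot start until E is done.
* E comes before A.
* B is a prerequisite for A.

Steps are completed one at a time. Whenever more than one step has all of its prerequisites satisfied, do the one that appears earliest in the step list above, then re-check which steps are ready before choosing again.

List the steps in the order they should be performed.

B, E, A, D, C

B and E have no prerequisites; B is listed earlier, so B is first.
That leaves E as the only ready step → E.
A and D are both available; A is listed earlier → A.
C now also ready, so the ready set is {D, C}; D is listed earlier → D.
C is the only step now ready → C.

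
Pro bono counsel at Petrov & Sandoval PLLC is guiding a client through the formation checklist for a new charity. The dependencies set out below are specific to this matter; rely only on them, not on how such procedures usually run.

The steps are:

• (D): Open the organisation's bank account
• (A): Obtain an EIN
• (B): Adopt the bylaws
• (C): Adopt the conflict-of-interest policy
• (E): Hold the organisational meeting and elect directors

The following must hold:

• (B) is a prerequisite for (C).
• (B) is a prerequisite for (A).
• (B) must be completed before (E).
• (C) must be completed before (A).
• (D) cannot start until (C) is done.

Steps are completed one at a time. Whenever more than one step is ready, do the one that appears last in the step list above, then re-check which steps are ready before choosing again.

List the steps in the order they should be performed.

(B) is the only step with nothing outstanding, so it goes first.
(E) and (C) are both available; (E) is listed later → (E).
(C) needed (B), now all done → (C).
Now (A) and (D) have their prerequisites met. (A) is listed later, so (A) next.
That leaves (D) as the only ready step → (D).

(B), (E), (C), (A), (D)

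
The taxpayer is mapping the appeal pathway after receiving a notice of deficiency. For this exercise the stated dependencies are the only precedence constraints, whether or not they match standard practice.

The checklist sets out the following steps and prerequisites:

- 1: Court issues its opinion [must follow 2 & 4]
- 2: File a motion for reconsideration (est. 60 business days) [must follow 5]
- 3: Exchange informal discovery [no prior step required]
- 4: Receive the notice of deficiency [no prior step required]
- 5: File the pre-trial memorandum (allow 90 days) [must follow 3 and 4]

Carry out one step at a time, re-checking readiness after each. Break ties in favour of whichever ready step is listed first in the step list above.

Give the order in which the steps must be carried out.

3 and 4 have no prerequisites; 3 is listed earlier, so 3 is first.
4 is the only step now ready → 4.
Next only 5 has its prerequisites met → 5.
2 is the only step now ready → 2.
1 needed 2 and 4, now all done → 1.

3, 4, 5, 2, 1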